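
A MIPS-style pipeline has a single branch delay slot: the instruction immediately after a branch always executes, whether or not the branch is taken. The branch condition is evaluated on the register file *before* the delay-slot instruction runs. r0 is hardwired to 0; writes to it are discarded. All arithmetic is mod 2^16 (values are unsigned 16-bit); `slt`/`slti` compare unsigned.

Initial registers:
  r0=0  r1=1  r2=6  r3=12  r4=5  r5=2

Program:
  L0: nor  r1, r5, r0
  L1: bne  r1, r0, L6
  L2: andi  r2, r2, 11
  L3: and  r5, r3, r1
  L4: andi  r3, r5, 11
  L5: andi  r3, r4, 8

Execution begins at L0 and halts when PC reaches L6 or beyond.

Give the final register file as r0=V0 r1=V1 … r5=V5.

PC=0  nor  r1, r5, r0        | r0=0 r1=65533 r2=6 r3=12 r4=5 r5=2
PC=1  bne  r1, r0, L6        | r0=0 r1=65533 r2=6 r3=12 r4=5 r5=2  [TAKEN]
PC=2  andi  r2, r2, 11       | r0=0 r1=65533 r2=2 r3=12 r4=5 r5=2

r0=0 r1=65533 r2=2 r3=12 r4=5 r5=2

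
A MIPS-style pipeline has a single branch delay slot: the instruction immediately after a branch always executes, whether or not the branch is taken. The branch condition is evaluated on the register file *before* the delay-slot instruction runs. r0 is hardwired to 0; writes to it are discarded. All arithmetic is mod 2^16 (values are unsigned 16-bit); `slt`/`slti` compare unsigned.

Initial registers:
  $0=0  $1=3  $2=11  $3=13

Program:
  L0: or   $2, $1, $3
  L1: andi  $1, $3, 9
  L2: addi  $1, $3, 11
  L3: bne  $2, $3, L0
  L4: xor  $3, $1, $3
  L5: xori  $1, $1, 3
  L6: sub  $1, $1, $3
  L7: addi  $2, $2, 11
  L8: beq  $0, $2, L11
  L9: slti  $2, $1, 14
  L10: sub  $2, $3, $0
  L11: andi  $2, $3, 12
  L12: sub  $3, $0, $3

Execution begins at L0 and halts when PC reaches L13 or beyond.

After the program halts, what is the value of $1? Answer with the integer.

  step pc=0: or   $2, $1, $3  regs=(0,3,15,13)
  step pc=1: andi  $1, $3, 9  regs=(0,9,15,13)
  step pc=2: addi  $1, $3, 11  regs=(0,24,15,13)
  step pc=3: bne  $2, $3, L0  cond=T  regs=(0,24,15,13)
  step pc=4: xor  $3, $1, $3  regs=(0,24,15,21)
  step pc=0: or   $2, $1, $3  regs=(0,24,29,21)
  step pc=1: andi  $1, $3, 9  regs=(0,1,29,21)
  step pc=2: addi  $1, $3, 11  regs=(0,32,29,21)
  step pc=3: bne  $2, $3, L0  cond=T  regs=(0,32,29,21)
  step pc=4: xor  $3, $1, $3  regs=(0,32,29,53)
  step pc=0: or   $2, $1, $3  regs=(0,32,53,53)
  step pc=1: andi  $1, $3, 9  regs=(0,1,53,53)
  step pc=2: addi  $1, $3, 11  regs=(0,64,53,53)
  step pc=3: bne  $2, $3, L0  cond=F  regs=(0,64,53,53)
  step pc=4: xor  $3, $1, $3  regs=(0,64,53,117)
  step pc=5: xori  $1, $1, 3  regs=(0,67,53,117)
  step pc=6: sub  $1, $1, $3  regs=(0,65486,53,117)
  step pc=7: addi  $2, $2, 11  regs=(0,65486,64,117)
  step pc=8: beq  $0, $2, L11  cond=F  regs=(0,65486,64,117)
  step pc=9: slti  $2, $1, 14  regs=(0,65486,0,117)
  step pc=10: sub  $2, $3, $0  regs=(0,65486,117,117)
  step pc=11: andi  $2, $3, 12  regs=(0,65486,4,117)
  step pc=12: sub  $3, $0, $3  regs=(0,65486,4,65419)

65486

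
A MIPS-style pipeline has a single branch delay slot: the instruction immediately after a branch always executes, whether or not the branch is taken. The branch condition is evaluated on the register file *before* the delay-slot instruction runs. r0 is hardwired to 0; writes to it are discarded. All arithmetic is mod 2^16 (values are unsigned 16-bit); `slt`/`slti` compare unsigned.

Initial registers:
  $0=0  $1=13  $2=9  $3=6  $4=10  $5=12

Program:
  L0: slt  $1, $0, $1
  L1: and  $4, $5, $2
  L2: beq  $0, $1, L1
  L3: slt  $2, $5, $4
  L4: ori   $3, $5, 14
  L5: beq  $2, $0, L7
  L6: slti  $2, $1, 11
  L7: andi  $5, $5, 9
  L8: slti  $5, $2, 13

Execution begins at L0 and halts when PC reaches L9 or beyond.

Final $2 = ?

PC=0  slt  $1, $0, $1        | $0=0 $1=1 $2=9 $3=6 $4=10 $5=12
PC=1  and  $4, $5, $2        | $0=0 $1=1 $2=9 $3=6 $4=8 $5=12
PC=2  beq  $0, $1, L1        | $0=0 $1=1 $2=9 $3=6 $4=8 $5=12  [not taken]
PC=3  slt  $2, $5, $4        | $0=0 $1=1 $2=0 $3=6 $4=8 $5=12
PC=4  ori   $3, $5, 14       | $0=0 $1=1 $2=0 $3=14 $4=8 $5=12
PC=5  beq  $2, $0, L7        | $0=0 $1=1 $2=0 $3=14 $4=8 $5=12  [TAKEN]
PC=6  slti  $2, $1, 11       | $0=0 $1=1 $2=1 $3=14 $4=8 $5=12
PC=7  andi  $5, $5, 9        | $0=0 $1=1 $2=1 $3=14 $4=8 $5=8
PC=8  slti  $5, $2, 13       | $0=0 $1=1 $2=1 $3=14 $4=8 $5=1

1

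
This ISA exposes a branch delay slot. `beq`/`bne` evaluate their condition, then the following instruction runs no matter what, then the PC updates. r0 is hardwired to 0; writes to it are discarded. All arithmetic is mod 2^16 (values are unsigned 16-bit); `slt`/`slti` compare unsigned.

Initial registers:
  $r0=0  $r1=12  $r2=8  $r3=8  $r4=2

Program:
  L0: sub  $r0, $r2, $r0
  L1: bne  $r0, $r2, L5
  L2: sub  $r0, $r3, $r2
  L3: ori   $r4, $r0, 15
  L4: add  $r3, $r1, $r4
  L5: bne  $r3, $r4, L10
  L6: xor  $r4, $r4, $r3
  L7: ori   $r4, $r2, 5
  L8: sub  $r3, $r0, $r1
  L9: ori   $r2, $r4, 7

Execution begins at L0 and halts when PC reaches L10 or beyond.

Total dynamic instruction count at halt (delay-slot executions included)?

[0] sub  $r0, $r2, $r0  →  {$r0:0, $r1:12, $r2:8, $r3:8, $r4:2}
[1] bne  $r0, $r2, L5  →  {$r0:0, $r1:12, $r2:8, $r3:8, $r4:2}  ⟨branch taken⟩
[2] sub  $r0, $r3, $r2  →  {$r0:0, $r1:12, $r2:8, $r3:8, $r4:2}
[5] bne  $r3, $r4, L10  →  {$r0:0, $r1:12, $r2:8, $r3:8, $r4:2}  ⟨branch taken⟩
[6] xor  $r4, $r4, $r3  →  {$r0:0, $r1:12, $r2:8, $r3:8, $r4:10}

5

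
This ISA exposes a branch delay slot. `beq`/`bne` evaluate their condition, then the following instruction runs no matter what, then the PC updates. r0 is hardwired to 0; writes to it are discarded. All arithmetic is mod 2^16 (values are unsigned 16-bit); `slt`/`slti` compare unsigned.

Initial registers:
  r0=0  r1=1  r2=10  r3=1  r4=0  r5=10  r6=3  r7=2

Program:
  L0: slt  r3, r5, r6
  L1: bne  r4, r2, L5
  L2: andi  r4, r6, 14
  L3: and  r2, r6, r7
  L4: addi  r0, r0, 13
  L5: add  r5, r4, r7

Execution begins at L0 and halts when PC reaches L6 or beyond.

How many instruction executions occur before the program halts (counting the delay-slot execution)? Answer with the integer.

PC=0  slt  r3, r5, r6        | r0=0 r1=1 r2=10 r3=0 r4=0 r5=10 r6=3 r7=2
PC=1  bne  r4, r2, L5        | r0=0 r1=1 r2=10 r3=0 r4=0 r5=10 r6=3 r7=2  [TAKEN]
PC=2  andi  r4, r6, 14       | r0=0 r1=1 r2=10 r3=0 r4=2 r5=10 r6=3 r7=2
PC=5  add  r5, r4, r7        | r0=0 r1=1 r2=10 r3=0 r4=2 r5=4 r6=3 r7=2

4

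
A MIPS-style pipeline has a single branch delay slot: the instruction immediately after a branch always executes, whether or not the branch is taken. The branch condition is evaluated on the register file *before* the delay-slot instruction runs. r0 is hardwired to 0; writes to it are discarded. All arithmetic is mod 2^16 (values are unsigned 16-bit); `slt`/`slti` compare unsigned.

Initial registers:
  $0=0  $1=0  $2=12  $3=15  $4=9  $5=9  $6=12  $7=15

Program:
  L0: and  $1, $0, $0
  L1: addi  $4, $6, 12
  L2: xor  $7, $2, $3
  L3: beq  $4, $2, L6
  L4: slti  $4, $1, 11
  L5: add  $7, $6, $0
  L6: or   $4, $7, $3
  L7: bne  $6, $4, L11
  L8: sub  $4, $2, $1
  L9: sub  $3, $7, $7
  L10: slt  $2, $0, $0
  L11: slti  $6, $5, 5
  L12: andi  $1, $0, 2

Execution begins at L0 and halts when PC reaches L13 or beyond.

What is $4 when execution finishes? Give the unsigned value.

#0 and  $1, $0, $0 ; 0/0/12/15/9/9/12/15
#1 addi  $4, $6, 12 ; 0/0/12/15/24/9/12/15
#2 xor  $7, $2, $3 ; 0/0/12/15/24/9/12/3
#3 beq  $4, $2, L6 ; 0/0/12/15/24/9/12/3 ; →fallthru
#4 slti  $4, $1, 11 ; 0/0/12/15/1/9/12/3
#5 add  $7, $6, $0 ; 0/0/12/15/1/9/12/12
#6 or   $4, $7, $3 ; 0/0/12/15/15/9/12/12
#7 bne  $6, $4, L11 ; 0/0/12/15/15/9/12/12 ; →target
#8 sub  $4, $2, $1 ; 0/0/12/15/12/9/12/12
#11 slti  $6, $5, 5 ; 0/0/12/15/12/9/0/12
#12 andi  $1, $0, 2 ; 0/0/12/15/12/9/0/12

12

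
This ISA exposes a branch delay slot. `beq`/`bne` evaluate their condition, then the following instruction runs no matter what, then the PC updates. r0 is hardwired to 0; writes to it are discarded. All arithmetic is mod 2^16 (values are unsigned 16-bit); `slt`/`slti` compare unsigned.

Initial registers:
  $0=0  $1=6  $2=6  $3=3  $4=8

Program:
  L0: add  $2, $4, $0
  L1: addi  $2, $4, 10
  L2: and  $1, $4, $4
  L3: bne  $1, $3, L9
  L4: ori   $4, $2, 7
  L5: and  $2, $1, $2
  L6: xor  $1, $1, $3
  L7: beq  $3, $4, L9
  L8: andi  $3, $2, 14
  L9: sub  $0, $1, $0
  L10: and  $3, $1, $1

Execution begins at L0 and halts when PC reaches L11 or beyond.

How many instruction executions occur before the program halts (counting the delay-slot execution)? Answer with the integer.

PC=0  add  $2, $4, $0        | $0=0 $1=6 $2=8 $3=3 $4=8
PC=1  addi  $2, $4, 10       | $0=0 $1=6 $2=18 $3=3 $4=8
PC=2  and  $1, $4, $4        | $0=0 $1=8 $2=18 $3=3 $4=8
PC=3  bne  $1, $3, L9        | $0=0 $1=8 $2=18 $3=3 $4=8  [TAKEN]
PC=4  ori   $4, $2, 7        | $0=0 $1=8 $2=18 $3=3 $4=23
PC=9  sub  $0, $1, $0        | $0=0 $1=8 $2=18 $3=3 $4=23
PC=10 and  $3, $1, $1        | $0=0 $1=8 $2=18 $3=8 $4=23

7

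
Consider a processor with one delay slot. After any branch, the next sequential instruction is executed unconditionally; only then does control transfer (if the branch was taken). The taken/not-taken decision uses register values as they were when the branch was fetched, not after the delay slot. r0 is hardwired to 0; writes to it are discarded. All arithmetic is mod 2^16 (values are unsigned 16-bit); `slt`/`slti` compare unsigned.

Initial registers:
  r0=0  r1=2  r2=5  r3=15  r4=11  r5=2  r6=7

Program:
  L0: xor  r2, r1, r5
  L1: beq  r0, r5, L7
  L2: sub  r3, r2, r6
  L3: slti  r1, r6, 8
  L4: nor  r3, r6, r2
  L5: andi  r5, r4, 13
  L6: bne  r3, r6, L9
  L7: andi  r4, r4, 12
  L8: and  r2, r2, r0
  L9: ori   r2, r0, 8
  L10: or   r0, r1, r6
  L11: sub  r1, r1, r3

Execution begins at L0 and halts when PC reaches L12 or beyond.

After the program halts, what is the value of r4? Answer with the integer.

[0] xor  r2, r1, r5  →  {r0:0, r1:2, r2:0, r3:15, r4:11, r5:2, r6:7}
[1] beq  r0, r5, L7  →  {r0:0, r1:2, r2:0, r3:15, r4:11, r5:2, r6:7}  ⟨branch fallthrough⟩
[2] sub  r3, r2, r6  →  {r0:0, r1:2, r2:0, r3:65529, r4:11, r5:2, r6:7}
[3] slti  r1, r6, 8  →  {r0:0, r1:1, r2:0, r3:65529, r4:11, r5:2, r6:7}
[4] nor  r3, r6, r2  →  {r0:0, r1:1, r2:0, r3:65528, r4:11, r5:2, r6:7}
[5] andi  r5, r4, 13  →  {r0:0, r1:1, r2:0, r3:65528, r4:11, r5:9, r6:7}
[6] bne  r3, r6, L9  →  {r0:0, r1:1, r2:0, r3:65528, r4:11, r5:9, r6:7}  ⟨branch taken⟩
[7] andi  r4, r4, 12  →  {r0:0, r1:1, r2:0, r3:65528, r4:8, r5:9, r6:7}
[9] ori   r2, r0, 8  →  {r0:0, r1:1, r2:8, r3:65528, r4:8, r5:9, r6:7}
[10] or   r0, r1, r6  →  {r0:0, r1:1, r2:8, r3:65528, r4:8, r5:9, r6:7}
[11] sub  r1, r1, r3  →  {r0:0, r1:9, r2:8, r3:65528, r4:8, r5:9, r6:7}

8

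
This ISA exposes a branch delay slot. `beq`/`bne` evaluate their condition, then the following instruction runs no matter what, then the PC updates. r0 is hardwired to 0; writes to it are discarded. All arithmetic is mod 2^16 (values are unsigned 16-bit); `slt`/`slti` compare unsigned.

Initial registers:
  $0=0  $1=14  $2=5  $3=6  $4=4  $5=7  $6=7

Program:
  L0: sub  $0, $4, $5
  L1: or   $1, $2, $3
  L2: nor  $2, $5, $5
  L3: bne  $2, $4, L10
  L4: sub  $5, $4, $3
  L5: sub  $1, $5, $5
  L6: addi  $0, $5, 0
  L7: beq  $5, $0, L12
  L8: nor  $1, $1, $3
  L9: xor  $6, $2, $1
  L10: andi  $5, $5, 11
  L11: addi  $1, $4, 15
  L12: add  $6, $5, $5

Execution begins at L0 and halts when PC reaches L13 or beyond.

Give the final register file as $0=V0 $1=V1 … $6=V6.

$0=0 $1=19 $2=65528 $3=6 $4=4 $5=10 $6=20

#0 sub  $0, $4, $5 ; 0/14/5/6/4/7/7
#1 or   $1, $2, $3 ; 0/7/5/6/4/7/7
#2 nor  $2, $5, $5 ; 0/7/65528/6/4/7/7
#3 bne  $2, $4, L10 ; 0/7/65528/6/4/7/7 ; →target
#4 sub  $5, $4, $3 ; 0/7/65528/6/4/65534/7
#10 andi  $5, $5, 11 ; 0/7/65528/6/4/10/7
#11 addi  $1, $4, 15 ; 0/19/65528/6/4/10/7
#12 add  $6, $5, $5 ; 0/19/65528/6/4/10/20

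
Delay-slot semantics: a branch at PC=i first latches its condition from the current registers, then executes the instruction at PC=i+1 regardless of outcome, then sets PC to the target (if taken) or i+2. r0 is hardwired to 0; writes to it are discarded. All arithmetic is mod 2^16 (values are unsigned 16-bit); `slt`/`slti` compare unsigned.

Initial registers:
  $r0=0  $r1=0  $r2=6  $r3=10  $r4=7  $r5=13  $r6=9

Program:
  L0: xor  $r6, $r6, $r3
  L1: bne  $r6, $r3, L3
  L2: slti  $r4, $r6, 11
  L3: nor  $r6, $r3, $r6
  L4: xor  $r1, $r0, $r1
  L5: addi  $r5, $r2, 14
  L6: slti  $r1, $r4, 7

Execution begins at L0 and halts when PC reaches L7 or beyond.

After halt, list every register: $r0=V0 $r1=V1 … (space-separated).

PC=0  xor  $r6, $r6, $r3     | $r0=0 $r1=0 $r2=6 $r3=10 $r4=7 $r5=13 $r6=3
PC=1  bne  $r6, $r3, L3      | $r0=0 $r1=0 $r2=6 $r3=10 $r4=7 $r5=13 $r6=3  [TAKEN]
PC=2  slti  $r4, $r6, 11     | $r0=0 $r1=0 $r2=6 $r3=10 $r4=1 $r5=13 $r6=3
PC=3  nor  $r6, $r3, $r6     | $r0=0 $r1=0 $r2=6 $r3=10 $r4=1 $r5=13 $r6=65524
PC=4  xor  $r1, $r0, $r1     | $r0=0 $r1=0 $r2=6 $r3=10 $r4=1 $r5=13 $r6=65524
PC=5  addi  $r5, $r2, 14     | $r0=0 $r1=0 $r2=6 $r3=10 $r4=1 $r5=20 $r6=65524
PC=6  slti  $r1, $r4, 7      | $r0=0 $r1=1 $r2=6 $r3=10 $r4=1 $r5=20 $r6=65524

$r0=0 $r1=1 $r2=6 $r3=10 $r4=1 $r5=20 $r6=65524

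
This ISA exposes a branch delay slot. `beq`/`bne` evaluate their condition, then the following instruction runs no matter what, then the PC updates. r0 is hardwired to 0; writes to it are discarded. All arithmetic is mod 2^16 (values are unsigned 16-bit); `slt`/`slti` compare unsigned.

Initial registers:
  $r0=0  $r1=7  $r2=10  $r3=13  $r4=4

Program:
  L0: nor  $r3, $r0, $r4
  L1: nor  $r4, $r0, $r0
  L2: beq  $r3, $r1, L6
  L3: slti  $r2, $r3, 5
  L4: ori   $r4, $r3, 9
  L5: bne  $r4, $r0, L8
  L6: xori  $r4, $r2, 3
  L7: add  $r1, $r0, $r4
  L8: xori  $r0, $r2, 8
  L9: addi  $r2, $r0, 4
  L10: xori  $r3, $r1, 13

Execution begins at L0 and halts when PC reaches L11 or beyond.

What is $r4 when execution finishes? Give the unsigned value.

PC=0  nor  $r3, $r0, $r4     | $r0=0 $r1=7 $r2=10 $r3=65531 $r4=4
PC=1  nor  $r4, $r0, $r0     | $r0=0 $r1=7 $r2=10 $r3=65531 $r4=65535
PC=2  beq  $r3, $r1, L6      | $r0=0 $r1=7 $r2=10 $r3=65531 $r4=65535  [not taken]
PC=3  slti  $r2, $r3, 5      | $r0=0 $r1=7 $r2=0 $r3=65531 $r4=65535
PC=4  ori   $r4, $r3, 9      | $r0=0 $r1=7 $r2=0 $r3=65531 $r4=65531
PC=5  bne  $r4, $r0, L8      | $r0=0 $r1=7 $r2=0 $r3=65531 $r4=65531  [TAKEN]
PC=6  xori  $r4, $r2, 3      | $r0=0 $r1=7 $r2=0 $r3=65531 $r4=3
PC=8  xori  $r0, $r2, 8      | $r0=0 $r1=7 $r2=0 $r3=65531 $r4=3
PC=9  addi  $r2, $r0, 4      | $r0=0 $r1=7 $r2=4 $r3=65531 $r4=3
PC=10 xori  $r3, $r1, 13     | $r0=0 $r1=7 $r2=4 $r3=10 $r4=3

3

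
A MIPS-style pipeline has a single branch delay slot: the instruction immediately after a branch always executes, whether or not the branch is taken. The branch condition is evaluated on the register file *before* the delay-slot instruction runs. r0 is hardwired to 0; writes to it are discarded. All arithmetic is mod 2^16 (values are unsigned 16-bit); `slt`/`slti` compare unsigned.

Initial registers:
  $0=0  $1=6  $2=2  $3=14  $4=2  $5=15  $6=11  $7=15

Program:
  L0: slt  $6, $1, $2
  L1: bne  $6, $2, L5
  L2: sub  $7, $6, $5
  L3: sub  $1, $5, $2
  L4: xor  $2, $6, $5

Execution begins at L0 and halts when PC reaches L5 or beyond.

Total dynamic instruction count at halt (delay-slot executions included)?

[0] slt  $6, $1, $2  →  {$0:0, $1:6, $2:2, $3:14, $4:2, $5:15, $6:0, $7:15}
[1] bne  $6, $2, L5  →  {$0:0, $1:6, $2:2, $3:14, $4:2, $5:15, $6:0, $7:15}  ⟨branch taken⟩
[2] sub  $7, $6, $5  →  {$0:0, $1:6, $2:2, $3:14, $4:2, $5:15, $6:0, $7:65521}

3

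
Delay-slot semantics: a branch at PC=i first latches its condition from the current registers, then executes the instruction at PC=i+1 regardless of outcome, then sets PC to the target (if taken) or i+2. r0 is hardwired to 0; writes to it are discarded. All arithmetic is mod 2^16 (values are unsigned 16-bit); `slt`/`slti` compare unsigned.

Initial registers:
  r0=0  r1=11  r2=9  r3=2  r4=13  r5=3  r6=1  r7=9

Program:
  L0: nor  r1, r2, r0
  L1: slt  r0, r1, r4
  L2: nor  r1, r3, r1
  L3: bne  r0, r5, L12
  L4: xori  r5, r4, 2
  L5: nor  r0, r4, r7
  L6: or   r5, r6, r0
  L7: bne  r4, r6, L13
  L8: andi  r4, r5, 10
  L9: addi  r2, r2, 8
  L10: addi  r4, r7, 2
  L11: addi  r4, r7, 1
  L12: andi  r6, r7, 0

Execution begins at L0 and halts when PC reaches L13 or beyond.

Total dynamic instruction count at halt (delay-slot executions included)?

6

  step pc=0: nor  r1, r2, r0  regs=(0,65526,9,2,13,3,1,9)
  step pc=1: slt  r0, r1, r4  regs=(0,65526,9,2,13,3,1,9)
  step pc=2: nor  r1, r3, r1  regs=(0,9,9,2,13,3,1,9)
  step pc=3: bne  r0, r5, L12  cond=T  regs=(0,9,9,2,13,3,1,9)
  step pc=4: xori  r5, r4, 2  regs=(0,9,9,2,13,15,1,9)
  step pc=12: andi  r6, r7, 0  regs=(0,9,9,2,13,15,0,9)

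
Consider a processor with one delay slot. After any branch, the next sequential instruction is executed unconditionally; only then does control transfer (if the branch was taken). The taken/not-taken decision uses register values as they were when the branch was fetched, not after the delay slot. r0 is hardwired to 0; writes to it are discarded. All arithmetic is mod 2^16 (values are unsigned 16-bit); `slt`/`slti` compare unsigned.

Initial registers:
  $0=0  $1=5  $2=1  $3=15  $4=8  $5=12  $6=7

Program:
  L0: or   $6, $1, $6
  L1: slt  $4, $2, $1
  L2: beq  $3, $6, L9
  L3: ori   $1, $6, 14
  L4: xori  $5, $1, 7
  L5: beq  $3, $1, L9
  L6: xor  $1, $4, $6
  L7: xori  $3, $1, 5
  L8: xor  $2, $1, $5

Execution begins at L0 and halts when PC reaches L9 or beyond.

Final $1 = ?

6

PC=0  or   $6, $1, $6        | $0=0 $1=5 $2=1 $3=15 $4=8 $5=12 $6=7
PC=1  slt  $4, $2, $1        | $0=0 $1=5 $2=1 $3=15 $4=1 $5=12 $6=7
PC=2  beq  $3, $6, L9        | $0=0 $1=5 $2=1 $3=15 $4=1 $5=12 $6=7  [not taken]
PC=3  ori   $1, $6, 14       | $0=0 $1=15 $2=1 $3=15 $4=1 $5=12 $6=7
PC=4  xori  $5, $1, 7        | $0=0 $1=15 $2=1 $3=15 $4=1 $5=8 $6=7
PC=5  beq  $3, $1, L9        | $0=0 $1=15 $2=1 $3=15 $4=1 $5=8 $6=7  [TAKEN]
PC=6  xor  $1, $4, $6        | $0=0 $1=6 $2=1 $3=15 $4=1 $5=8 $6=7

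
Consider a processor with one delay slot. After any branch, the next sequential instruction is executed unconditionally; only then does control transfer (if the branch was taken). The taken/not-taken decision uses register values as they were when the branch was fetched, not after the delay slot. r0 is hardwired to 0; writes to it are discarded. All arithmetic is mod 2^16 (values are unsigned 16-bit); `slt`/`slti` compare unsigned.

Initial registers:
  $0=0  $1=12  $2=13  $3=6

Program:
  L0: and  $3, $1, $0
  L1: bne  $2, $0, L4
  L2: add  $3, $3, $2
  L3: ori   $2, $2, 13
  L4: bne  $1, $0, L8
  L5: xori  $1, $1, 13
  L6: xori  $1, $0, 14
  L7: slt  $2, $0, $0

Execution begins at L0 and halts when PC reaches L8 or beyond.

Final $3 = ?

13

#0 and  $3, $1, $0 ; 0/12/13/0
#1 bne  $2, $0, L4 ; 0/12/13/0 ; →target
#2 add  $3, $3, $2 ; 0/12/13/13
#4 bne  $1, $0, L8 ; 0/12/13/13 ; →target
#5 xori  $1, $1, 13 ; 0/1/13/13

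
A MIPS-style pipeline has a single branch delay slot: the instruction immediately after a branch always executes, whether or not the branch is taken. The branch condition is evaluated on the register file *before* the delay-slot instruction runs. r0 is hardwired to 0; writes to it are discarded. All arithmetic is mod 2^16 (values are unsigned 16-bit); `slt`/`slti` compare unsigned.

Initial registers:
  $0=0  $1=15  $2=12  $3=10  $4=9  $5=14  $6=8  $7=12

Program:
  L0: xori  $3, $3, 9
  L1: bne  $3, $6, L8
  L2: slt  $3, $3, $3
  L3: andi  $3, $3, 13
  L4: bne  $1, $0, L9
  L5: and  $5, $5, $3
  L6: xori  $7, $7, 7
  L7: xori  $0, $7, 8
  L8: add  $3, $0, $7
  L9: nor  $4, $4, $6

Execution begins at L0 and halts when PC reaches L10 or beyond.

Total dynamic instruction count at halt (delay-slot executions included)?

5

PC=0  xori  $3, $3, 9        | $0=0 $1=15 $2=12 $3=3 $4=9 $5=14 $6=8 $7=12
PC=1  bne  $3, $6, L8        | $0=0 $1=15 $2=12 $3=3 $4=9 $5=14 $6=8 $7=12  [TAKEN]
PC=2  slt  $3, $3, $3        | $0=0 $1=15 $2=12 $3=0 $4=9 $5=14 $6=8 $7=12
PC=8  add  $3, $0, $7        | $0=0 $1=15 $2=12 $3=12 $4=9 $5=14 $6=8 $7=12
PC=9  nor  $4, $4, $6        | $0=0 $1=15 $2=12 $3=12 $4=65526 $5=14 $6=8 $7=12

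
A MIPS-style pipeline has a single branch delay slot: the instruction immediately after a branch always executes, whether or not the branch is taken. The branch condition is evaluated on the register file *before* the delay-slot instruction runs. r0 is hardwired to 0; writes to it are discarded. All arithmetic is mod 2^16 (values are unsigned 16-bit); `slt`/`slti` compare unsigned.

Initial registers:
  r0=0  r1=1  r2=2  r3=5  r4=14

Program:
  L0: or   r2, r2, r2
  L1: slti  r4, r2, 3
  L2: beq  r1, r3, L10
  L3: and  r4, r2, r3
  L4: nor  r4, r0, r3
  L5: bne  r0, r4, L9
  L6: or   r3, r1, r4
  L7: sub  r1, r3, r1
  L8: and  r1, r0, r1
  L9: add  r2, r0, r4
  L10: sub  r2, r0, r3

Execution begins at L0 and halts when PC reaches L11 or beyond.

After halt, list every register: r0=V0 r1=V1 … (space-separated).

  step pc=0: or   r2, r2, r2  regs=(0,1,2,5,14)
  step pc=1: slti  r4, r2, 3  regs=(0,1,2,5,1)
  step pc=2: beq  r1, r3, L10  cond=F  regs=(0,1,2,5,1)
  step pc=3: and  r4, r2, r3  regs=(0,1,2,5,0)
  step pc=4: nor  r4, r0, r3  regs=(0,1,2,5,65530)
  step pc=5: bne  r0, r4, L9  cond=T  regs=(0,1,2,5,65530)
  step pc=6: or   r3, r1, r4  regs=(0,1,2,65531,65530)
  step pc=9: add  r2, r0, r4  regs=(0,1,65530,65531,65530)
  step pc=10: sub  r2, r0, r3  regs=(0,1,5,65531,65530)

r0=0 r1=1 r2=5 r3=65531 r4=65530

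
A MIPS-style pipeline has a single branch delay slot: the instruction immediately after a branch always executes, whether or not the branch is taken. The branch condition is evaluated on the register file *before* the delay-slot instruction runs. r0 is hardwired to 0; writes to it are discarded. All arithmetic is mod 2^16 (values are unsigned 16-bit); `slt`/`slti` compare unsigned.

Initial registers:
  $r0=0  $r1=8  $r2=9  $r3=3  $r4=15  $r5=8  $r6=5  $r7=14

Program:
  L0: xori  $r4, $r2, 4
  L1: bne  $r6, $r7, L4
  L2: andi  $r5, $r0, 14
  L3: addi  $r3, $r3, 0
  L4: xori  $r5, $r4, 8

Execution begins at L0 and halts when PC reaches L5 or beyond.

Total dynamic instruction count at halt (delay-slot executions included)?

4

  step pc=0: xori  $r4, $r2, 4  regs=(0,8,9,3,13,8,5,14)
  step pc=1: bne  $r6, $r7, L4  cond=T  regs=(0,8,9,3,13,8,5,14)
  step pc=2: andi  $r5, $r0, 14  regs=(0,8,9,3,13,0,5,14)
  step pc=4: xori  $r5, $r4, 8  regs=(0,8,9,3,13,5,5,14)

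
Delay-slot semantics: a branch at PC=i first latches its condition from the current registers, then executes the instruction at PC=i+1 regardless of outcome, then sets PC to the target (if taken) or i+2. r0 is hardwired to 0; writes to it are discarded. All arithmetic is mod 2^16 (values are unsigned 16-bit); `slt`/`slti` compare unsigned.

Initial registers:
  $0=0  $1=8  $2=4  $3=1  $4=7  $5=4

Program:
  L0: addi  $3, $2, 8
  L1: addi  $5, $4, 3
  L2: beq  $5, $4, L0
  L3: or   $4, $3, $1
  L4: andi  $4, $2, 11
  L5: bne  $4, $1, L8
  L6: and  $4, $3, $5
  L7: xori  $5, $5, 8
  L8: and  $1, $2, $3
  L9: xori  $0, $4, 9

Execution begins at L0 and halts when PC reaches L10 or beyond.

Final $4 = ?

PC=0  addi  $3, $2, 8        | $0=0 $1=8 $2=4 $3=12 $4=7 $5=4
PC=1  addi  $5, $4, 3        | $0=0 $1=8 $2=4 $3=12 $4=7 $5=10
PC=2  beq  $5, $4, L0        | $0=0 $1=8 $2=4 $3=12 $4=7 $5=10  [not taken]
PC=3  or   $4, $3, $1        | $0=0 $1=8 $2=4 $3=12 $4=12 $5=10
PC=4  andi  $4, $2, 11       | $0=0 $1=8 $2=4 $3=12 $4=0 $5=10
PC=5  bne  $4, $1, L8        | $0=0 $1=8 $2=4 $3=12 $4=0 $5=10  [TAKEN]
PC=6  and  $4, $3, $5        | $0=0 $1=8 $2=4 $3=12 $4=8 $5=10
PC=8  and  $1, $2, $3        | $0=0 $1=4 $2=4 $3=12 $4=8 $5=10
PC=9  xori  $0, $4, 9        | $0=0 $1=4 $2=4 $3=12 $4=8 $5=10

8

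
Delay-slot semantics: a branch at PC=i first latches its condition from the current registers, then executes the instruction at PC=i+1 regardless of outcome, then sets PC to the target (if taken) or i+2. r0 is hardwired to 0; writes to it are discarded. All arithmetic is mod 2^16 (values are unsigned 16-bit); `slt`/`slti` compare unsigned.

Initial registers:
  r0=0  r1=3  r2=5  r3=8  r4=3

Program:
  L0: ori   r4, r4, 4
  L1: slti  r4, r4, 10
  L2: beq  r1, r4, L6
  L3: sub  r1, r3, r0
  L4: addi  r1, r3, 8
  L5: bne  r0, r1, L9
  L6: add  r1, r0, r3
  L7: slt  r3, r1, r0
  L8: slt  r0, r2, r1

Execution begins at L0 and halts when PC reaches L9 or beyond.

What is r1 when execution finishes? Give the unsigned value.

PC=0  ori   r4, r4, 4        | r0=0 r1=3 r2=5 r3=8 r4=7
PC=1  slti  r4, r4, 10       | r0=0 r1=3 r2=5 r3=8 r4=1
PC=2  beq  r1, r4, L6        | r0=0 r1=3 r2=5 r3=8 r4=1  [not taken]
PC=3  sub  r1, r3, r0        | r0=0 r1=8 r2=5 r3=8 r4=1
PC=4  addi  r1, r3, 8        | r0=0 r1=16 r2=5 r3=8 r4=1
PC=5  bne  r0, r1, L9        | r0=0 r1=16 r2=5 r3=8 r4=1  [TAKEN]
PC=6  add  r1, r0, r3        | r0=0 r1=8 r2=5 r3=8 r4=1

8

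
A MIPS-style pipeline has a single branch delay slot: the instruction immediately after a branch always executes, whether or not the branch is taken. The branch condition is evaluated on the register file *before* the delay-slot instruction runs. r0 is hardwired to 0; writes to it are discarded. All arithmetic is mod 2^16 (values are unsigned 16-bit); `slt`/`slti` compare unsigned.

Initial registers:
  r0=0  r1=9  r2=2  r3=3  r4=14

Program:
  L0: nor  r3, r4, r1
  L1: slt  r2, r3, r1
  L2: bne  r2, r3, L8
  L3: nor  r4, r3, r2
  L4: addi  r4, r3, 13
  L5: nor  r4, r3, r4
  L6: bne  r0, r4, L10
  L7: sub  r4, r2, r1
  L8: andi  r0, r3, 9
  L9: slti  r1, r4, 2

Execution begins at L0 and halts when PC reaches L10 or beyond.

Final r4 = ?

#0 nor  r3, r4, r1 ; 0/9/2/65520/14
#1 slt  r2, r3, r1 ; 0/9/0/65520/14
#2 bne  r2, r3, L8 ; 0/9/0/65520/14 ; →target
#3 nor  r4, r3, r2 ; 0/9/0/65520/15
#8 andi  r0, r3, 9 ; 0/9/0/65520/15
#9 slti  r1, r4, 2 ; 0/0/0/65520/15

15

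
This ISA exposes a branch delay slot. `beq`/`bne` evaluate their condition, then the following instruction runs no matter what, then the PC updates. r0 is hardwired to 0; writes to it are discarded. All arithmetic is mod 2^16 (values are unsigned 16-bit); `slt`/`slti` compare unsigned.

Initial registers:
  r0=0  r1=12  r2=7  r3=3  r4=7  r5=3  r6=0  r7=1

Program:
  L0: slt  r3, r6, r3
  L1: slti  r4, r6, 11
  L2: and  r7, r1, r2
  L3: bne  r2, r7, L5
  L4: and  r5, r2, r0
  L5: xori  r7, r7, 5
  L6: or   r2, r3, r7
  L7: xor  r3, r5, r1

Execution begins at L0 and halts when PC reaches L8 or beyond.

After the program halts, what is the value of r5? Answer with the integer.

PC=0  slt  r3, r6, r3        | r0=0 r1=12 r2=7 r3=1 r4=7 r5=3 r6=0 r7=1
PC=1  slti  r4, r6, 11       | r0=0 r1=12 r2=7 r3=1 r4=1 r5=3 r6=0 r7=1
PC=2  and  r7, r1, r2        | r0=0 r1=12 r2=7 r3=1 r4=1 r5=3 r6=0 r7=4
PC=3  bne  r2, r7, L5        | r0=0 r1=12 r2=7 r3=1 r4=1 r5=3 r6=0 r7=4  [TAKEN]
PC=4  and  r5, r2, r0        | r0=0 r1=12 r2=7 r3=1 r4=1 r5=0 r6=0 r7=4
PC=5  xori  r7, r7, 5        | r0=0 r1=12 r2=7 r3=1 r4=1 r5=0 r6=0 r7=1
PC=6  or   r2, r3, r7        | r0=0 r1=12 r2=1 r3=1 r4=1 r5=0 r6=0 r7=1
PC=7  xor  r3, r5, r1        | r0=0 r1=12 r2=1 r3=12 r4=1 r5=0 r6=0 r7=1

0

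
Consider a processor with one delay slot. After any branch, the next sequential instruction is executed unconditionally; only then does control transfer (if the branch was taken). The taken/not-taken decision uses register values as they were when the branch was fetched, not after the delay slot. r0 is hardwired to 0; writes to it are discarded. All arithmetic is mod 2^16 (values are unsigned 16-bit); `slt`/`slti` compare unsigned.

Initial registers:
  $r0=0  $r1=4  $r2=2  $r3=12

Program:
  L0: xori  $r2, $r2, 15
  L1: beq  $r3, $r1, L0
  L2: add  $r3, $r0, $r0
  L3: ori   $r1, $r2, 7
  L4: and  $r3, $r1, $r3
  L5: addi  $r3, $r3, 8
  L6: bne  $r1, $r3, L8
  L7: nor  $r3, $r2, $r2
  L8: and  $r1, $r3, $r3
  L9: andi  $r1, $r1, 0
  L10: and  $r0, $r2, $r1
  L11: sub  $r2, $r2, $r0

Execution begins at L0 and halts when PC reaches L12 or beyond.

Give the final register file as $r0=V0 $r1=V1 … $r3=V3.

$r0=0 $r1=0 $r2=13 $r3=65522

  step pc=0: xori  $r2, $r2, 15  regs=(0,4,13,12)
  step pc=1: beq  $r3, $r1, L0  cond=F  regs=(0,4,13,12)
  step pc=2: add  $r3, $r0, $r0  regs=(0,4,13,0)
  step pc=3: ori   $r1, $r2, 7  regs=(0,15,13,0)
  step pc=4: and  $r3, $r1, $r3  regs=(0,15,13,0)
  step pc=5: addi  $r3, $r3, 8  regs=(0,15,13,8)
  step pc=6: bne  $r1, $r3, L8  cond=T  regs=(0,15,13,8)
  step pc=7: nor  $r3, $r2, $r2  regs=(0,15,13,65522)
  step pc=8: and  $r1, $r3, $r3  regs=(0,65522,13,65522)
  step pc=9: andi  $r1, $r1, 0  regs=(0,0,13,65522)
  step pc=10: and  $r0, $r2, $r1  regs=(0,0,13,65522)
  step pc=11: sub  $r2, $r2, $r0  regs=(0,0,13,65522)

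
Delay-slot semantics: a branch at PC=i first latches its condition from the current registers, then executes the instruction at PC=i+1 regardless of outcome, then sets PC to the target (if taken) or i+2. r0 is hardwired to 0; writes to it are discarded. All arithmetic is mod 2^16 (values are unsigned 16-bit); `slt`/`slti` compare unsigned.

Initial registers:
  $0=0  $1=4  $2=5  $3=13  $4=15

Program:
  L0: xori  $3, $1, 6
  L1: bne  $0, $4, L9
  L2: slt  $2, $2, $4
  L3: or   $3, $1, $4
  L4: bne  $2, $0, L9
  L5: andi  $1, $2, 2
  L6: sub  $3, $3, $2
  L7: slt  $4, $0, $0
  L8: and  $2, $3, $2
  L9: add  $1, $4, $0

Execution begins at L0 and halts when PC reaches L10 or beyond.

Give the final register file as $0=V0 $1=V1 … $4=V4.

$0=0 $1=15 $2=1 $3=2 $4=15

[0] xori  $3, $1, 6  →  {$0:0, $1:4, $2:5, $3:2, $4:15}
[1] bne  $0, $4, L9  →  {$0:0, $1:4, $2:5, $3:2, $4:15}  ⟨branch taken⟩
[2] slt  $2, $2, $4  →  {$0:0, $1:4, $2:1, $3:2, $4:15}
[9] add  $1, $4, $0  →  {$0:0, $1:15, $2:1, $3:2, $4:15}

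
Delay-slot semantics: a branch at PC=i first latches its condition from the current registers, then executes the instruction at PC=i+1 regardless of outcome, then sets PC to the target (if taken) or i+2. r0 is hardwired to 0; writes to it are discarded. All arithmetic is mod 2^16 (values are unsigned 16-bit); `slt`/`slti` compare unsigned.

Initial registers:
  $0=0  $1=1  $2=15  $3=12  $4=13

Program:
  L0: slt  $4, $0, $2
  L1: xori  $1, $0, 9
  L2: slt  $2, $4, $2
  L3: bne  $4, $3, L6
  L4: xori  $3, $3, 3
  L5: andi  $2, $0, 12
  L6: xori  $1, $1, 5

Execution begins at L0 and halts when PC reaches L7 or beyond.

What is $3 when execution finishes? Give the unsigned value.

15

PC=0  slt  $4, $0, $2        | $0=0 $1=1 $2=15 $3=12 $4=1
PC=1  xori  $1, $0, 9        | $0=0 $1=9 $2=15 $3=12 $4=1
PC=2  slt  $2, $4, $2        | $0=0 $1=9 $2=1 $3=12 $4=1
PC=3  bne  $4, $3, L6        | $0=0 $1=9 $2=1 $3=12 $4=1  [TAKEN]
PC=4  xori  $3, $3, 3        | $0=0 $1=9 $2=1 $3=15 $4=1
PC=6  xori  $1, $1, 5        | $0=0 $1=12 $2=1 $3=15 $4=1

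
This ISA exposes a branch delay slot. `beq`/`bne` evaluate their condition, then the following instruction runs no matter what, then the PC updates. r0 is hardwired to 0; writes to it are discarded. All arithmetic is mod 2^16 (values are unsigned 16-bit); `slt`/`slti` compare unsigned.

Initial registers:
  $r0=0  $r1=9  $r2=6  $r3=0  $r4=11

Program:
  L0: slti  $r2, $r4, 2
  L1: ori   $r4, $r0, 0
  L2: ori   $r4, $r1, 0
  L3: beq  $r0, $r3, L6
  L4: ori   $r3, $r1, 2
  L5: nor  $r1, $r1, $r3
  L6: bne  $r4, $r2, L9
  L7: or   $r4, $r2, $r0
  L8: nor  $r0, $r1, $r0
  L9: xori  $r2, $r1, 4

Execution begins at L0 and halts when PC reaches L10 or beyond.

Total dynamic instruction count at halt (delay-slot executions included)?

8

[0] slti  $r2, $r4, 2  →  {$r0:0, $r1:9, $r2:0, $r3:0, $r4:11}
[1] ori   $r4, $r0, 0  →  {$r0:0, $r1:9, $r2:0, $r3:0, $r4:0}
[2] ori   $r4, $r1, 0  →  {$r0:0, $r1:9, $r2:0, $r3:0, $r4:9}
[3] beq  $r0, $r3, L6  →  {$r0:0, $r1:9, $r2:0, $r3:0, $r4:9}  ⟨branch taken⟩
[4] ori   $r3, $r1, 2  →  {$r0:0, $r1:9, $r2:0, $r3:11, $r4:9}
[6] bne  $r4, $r2, L9  →  {$r0:0, $r1:9, $r2:0, $r3:11, $r4:9}  ⟨branch taken⟩
[7] or   $r4, $r2, $r0  →  {$r0:0, $r1:9, $r2:0, $r3:11, $r4:0}
[9] xori  $r2, $r1, 4  →  {$r0:0, $r1:9, $r2:13, $r3:11, $r4:0}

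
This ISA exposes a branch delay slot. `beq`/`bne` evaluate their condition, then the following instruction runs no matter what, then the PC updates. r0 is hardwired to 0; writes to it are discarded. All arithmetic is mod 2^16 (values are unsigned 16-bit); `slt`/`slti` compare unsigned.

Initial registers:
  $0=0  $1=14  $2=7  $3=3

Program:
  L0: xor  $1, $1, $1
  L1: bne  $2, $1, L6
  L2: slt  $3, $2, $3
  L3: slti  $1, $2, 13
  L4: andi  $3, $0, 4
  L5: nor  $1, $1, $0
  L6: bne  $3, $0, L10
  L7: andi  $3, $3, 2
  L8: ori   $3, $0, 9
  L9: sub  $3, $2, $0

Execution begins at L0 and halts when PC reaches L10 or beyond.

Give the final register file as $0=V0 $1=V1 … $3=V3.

$0=0 $1=0 $2=7 $3=7

#0 xor  $1, $1, $1 ; 0/0/7/3
#1 bne  $2, $1, L6 ; 0/0/7/3 ; →target
#2 slt  $3, $2, $3 ; 0/0/7/0
#6 bne  $3, $0, L10 ; 0/0/7/0 ; →fallthru
#7 andi  $3, $3, 2 ; 0/0/7/0
#8 ori   $3, $0, 9 ; 0/0/7/9
#9 sub  $3, $2, $0 ; 0/0/7/7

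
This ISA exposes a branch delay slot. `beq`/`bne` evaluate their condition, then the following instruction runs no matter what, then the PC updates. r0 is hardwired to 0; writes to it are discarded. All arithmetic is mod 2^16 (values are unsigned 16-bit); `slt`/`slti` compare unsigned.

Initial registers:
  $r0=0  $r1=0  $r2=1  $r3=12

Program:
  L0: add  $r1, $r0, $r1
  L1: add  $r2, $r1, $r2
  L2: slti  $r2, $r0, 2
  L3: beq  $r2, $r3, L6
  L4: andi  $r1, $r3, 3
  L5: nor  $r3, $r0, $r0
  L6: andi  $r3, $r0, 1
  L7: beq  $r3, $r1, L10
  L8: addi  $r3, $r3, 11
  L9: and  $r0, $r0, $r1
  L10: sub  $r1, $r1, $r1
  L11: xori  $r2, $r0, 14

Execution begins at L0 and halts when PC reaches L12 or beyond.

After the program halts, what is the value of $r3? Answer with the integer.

11

[0] add  $r1, $r0, $r1  →  {$r0:0, $r1:0, $r2:1, $r3:12}
[1] add  $r2, $r1, $r2  →  {$r0:0, $r1:0, $r2:1, $r3:12}
[2] slti  $r2, $r0, 2  →  {$r0:0, $r1:0, $r2:1, $r3:12}
[3] beq  $r2, $r3, L6  →  {$r0:0, $r1:0, $r2:1, $r3:12}  ⟨branch fallthrough⟩
[4] andi  $r1, $r3, 3  →  {$r0:0, $r1:0, $r2:1, $r3:12}
[5] nor  $r3, $r0, $r0  →  {$r0:0, $r1:0, $r2:1, $r3:65535}
[6] andi  $r3, $r0, 1  →  {$r0:0, $r1:0, $r2:1, $r3:0}
[7] beq  $r3, $r1, L10  →  {$r0:0, $r1:0, $r2:1, $r3:0}  ⟨branch taken⟩
[8] addi  $r3, $r3, 11  →  {$r0:0, $r1:0, $r2:1, $r3:11}
[10] sub  $r1, $r1, $r1  →  {$r0:0, $r1:0, $r2:1, $r3:11}
[11] xori  $r2, $r0, 14  →  {$r0:0, $r1:0, $r2:14, $r3:11}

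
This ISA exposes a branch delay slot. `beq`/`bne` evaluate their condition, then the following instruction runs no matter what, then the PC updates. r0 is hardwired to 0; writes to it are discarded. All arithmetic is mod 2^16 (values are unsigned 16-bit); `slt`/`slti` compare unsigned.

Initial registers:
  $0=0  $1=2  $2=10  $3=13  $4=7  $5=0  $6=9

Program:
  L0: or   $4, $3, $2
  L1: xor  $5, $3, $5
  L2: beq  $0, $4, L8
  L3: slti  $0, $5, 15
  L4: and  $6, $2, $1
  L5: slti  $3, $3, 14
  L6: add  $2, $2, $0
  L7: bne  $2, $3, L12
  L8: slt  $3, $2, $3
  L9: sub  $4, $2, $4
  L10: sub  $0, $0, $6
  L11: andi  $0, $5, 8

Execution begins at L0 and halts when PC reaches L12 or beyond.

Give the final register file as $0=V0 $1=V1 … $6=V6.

PC=0  or   $4, $3, $2        | $0=0 $1=2 $2=10 $3=13 $4=15 $5=0 $6=9
PC=1  xor  $5, $3, $5        | $0=0 $1=2 $2=10 $3=13 $4=15 $5=13 $6=9
PC=2  beq  $0, $4, L8        | $0=0 $1=2 $2=10 $3=13 $4=15 $5=13 $6=9  [not taken]
PC=3  slti  $0, $5, 15       | $0=0 $1=2 $2=10 $3=13 $4=15 $5=13 $6=9
PC=4  and  $6, $2, $1        | $0=0 $1=2 $2=10 $3=13 $4=15 $5=13 $6=2
PC=5  slti  $3, $3, 14       | $0=0 $1=2 $2=10 $3=1 $4=15 $5=13 $6=2
PC=6  add  $2, $2, $0        | $0=0 $1=2 $2=10 $3=1 $4=15 $5=13 $6=2
PC=7  bne  $2, $3, L12       | $0=0 $1=2 $2=10 $3=1 $4=15 $5=13 $6=2  [TAKEN]
PC=8  slt  $3, $2, $3        | $0=0 $1=2 $2=10 $3=0 $4=15 $5=13 $6=2

$0=0 $1=2 $2=10 $3=0 $4=15 $5=13 $6=2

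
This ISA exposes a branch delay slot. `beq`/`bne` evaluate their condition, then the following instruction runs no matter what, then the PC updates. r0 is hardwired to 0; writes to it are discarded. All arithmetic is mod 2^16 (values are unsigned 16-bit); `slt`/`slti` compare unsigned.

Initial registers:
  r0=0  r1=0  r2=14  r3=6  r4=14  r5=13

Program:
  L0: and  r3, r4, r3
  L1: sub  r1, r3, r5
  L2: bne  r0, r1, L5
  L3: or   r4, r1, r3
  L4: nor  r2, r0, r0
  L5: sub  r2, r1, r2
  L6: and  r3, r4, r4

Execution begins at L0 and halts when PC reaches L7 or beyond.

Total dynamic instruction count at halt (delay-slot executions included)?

[0] and  r3, r4, r3  →  {r0:0, r1:0, r2:14, r3:6, r4:14, r5:13}
[1] sub  r1, r3, r5  →  {r0:0, r1:65529, r2:14, r3:6, r4:14, r5:13}
[2] bne  r0, r1, L5  →  {r0:0, r1:65529, r2:14, r3:6, r4:14, r5:13}  ⟨branch taken⟩
[3] or   r4, r1, r3  →  {r0:0, r1:65529, r2:14, r3:6, r4:65535, r5:13}
[5] sub  r2, r1, r2  →  {r0:0, r1:65529, r2:65515, r3:6, r4:65535, r5:13}
[6] and  r3, r4, r4  →  {r0:0, r1:65529, r2:65515, r3:65535, r4:65535, r5:13}

6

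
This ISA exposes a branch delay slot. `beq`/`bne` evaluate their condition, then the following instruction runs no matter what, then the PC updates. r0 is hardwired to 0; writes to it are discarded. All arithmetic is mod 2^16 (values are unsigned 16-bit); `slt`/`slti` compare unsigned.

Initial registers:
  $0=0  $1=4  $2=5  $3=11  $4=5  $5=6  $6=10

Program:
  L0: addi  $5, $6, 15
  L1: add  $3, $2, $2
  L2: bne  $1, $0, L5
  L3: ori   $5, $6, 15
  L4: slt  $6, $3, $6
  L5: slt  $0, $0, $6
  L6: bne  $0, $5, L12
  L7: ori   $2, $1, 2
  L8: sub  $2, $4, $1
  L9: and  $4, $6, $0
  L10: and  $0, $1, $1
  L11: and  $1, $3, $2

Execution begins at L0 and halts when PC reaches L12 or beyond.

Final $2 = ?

PC=0  addi  $5, $6, 15       | $0=0 $1=4 $2=5 $3=11 $4=5 $5=25 $6=10
PC=1  add  $3, $2, $2        | $0=0 $1=4 $2=5 $3=10 $4=5 $5=25 $6=10
PC=2  bne  $1, $0, L5        | $0=0 $1=4 $2=5 $3=10 $4=5 $5=25 $6=10  [TAKEN]
PC=3  ori   $5, $6, 15       | $0=0 $1=4 $2=5 $3=10 $4=5 $5=15 $6=10
PC=5  slt  $0, $0, $6        | $0=0 $1=4 $2=5 $3=10 $4=5 $5=15 $6=10
PC=6  bne  $0, $5, L12       | $0=0 $1=4 $2=5 $3=10 $4=5 $5=15 $6=10  [TAKEN]
PC=7  ori   $2, $1, 2        | $0=0 $1=4 $2=6 $3=10 $4=5 $5=15 $6=10

6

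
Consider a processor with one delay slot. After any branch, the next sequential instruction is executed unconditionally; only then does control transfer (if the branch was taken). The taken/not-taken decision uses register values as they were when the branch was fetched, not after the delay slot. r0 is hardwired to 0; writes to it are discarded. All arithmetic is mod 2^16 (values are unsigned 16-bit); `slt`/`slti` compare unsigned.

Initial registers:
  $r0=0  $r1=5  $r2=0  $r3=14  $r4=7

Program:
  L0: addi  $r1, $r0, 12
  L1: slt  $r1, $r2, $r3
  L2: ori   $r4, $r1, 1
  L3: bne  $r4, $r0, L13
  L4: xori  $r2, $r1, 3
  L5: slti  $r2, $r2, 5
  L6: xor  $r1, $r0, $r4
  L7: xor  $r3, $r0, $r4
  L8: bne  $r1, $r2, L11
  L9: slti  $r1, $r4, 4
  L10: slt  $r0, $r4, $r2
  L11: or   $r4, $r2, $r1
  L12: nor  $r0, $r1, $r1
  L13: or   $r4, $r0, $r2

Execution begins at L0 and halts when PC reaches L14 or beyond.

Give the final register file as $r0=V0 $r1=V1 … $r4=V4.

PC=0  addi  $r1, $r0, 12     | $r0=0 $r1=12 $r2=0 $r3=14 $r4=7
PC=1  slt  $r1, $r2, $r3     | $r0=0 $r1=1 $r2=0 $r3=14 $r4=7
PC=2  ori   $r4, $r1, 1      | $r0=0 $r1=1 $r2=0 $r3=14 $r4=1
PC=3  bne  $r4, $r0, L13     | $r0=0 $r1=1 $r2=0 $r3=14 $r4=1  [TAKEN]
PC=4  xori  $r2, $r1, 3      | $r0=0 $r1=1 $r2=2 $r3=14 $r4=1
PC=13 or   $r4, $r0, $r2     | $r0=0 $r1=1 $r2=2 $r3=14 $r4=2

$r0=0 $r1=1 $r2=2 $r3=14 $r4=2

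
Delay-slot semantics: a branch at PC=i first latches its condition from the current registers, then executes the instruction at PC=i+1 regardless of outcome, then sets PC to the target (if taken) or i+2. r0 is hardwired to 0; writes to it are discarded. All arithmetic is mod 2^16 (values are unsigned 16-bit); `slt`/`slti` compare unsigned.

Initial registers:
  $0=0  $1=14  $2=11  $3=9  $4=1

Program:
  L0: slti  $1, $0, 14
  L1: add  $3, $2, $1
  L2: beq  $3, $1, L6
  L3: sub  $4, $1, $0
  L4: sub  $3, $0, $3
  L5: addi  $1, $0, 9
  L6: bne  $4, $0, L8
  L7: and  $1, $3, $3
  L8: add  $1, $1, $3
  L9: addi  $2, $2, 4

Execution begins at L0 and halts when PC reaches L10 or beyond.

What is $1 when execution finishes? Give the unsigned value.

  step pc=0: slti  $1, $0, 14  regs=(0,1,11,9,1)
  step pc=1: add  $3, $2, $1  regs=(0,1,11,12,1)
  step pc=2: beq  $3, $1, L6  cond=F  regs=(0,1,11,12,1)
  step pc=3: sub  $4, $1, $0  regs=(0,1,11,12,1)
  step pc=4: sub  $3, $0, $3  regs=(0,1,11,65524,1)
  step pc=5: addi  $1, $0, 9  regs=(0,9,11,65524,1)
  step pc=6: bne  $4, $0, L8  cond=T  regs=(0,9,11,65524,1)
  step pc=7: and  $1, $3, $3  regs=(0,65524,11,65524,1)
  step pc=8: add  $1, $1, $3  regs=(0,65512,11,65524,1)
  step pc=9: addi  $2, $2, 4  regs=(0,65512,15,65524,1)

65512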